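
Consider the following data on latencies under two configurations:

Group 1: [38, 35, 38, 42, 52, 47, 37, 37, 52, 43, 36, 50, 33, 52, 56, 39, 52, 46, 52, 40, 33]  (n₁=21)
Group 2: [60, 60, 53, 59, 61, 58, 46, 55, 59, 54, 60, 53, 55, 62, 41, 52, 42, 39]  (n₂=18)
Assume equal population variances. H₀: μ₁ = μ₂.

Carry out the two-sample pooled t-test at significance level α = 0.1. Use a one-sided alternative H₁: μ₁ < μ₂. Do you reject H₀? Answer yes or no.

x̄₁=43.333, s₁=7.439, n₁=21
x̄₂=53.833, s₂=7.262, n₂=18
s_p² = [20·7.439² + 17·7.262²]/37 = 54.1396
SE = √(s_p²·(1/21+1/18)) = 2.3634
t = (43.333−53.833)/2.3634 = -4.4427
df = 37
p-value (one-sided, H₁ less) = 0.00004
At α=0.1: p < α → reject H₀

reject H₀: yes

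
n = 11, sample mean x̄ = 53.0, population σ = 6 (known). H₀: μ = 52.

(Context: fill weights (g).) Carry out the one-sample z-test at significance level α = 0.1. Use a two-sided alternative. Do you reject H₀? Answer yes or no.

SE = σ/√n = 6/√11 = 1.8091
z = (x̄−μ₀)/SE = (53.0−52)/1.8091 = 0.5528
p-value (two-sided) = 0.58042
At α=0.1: p ≥ α → fail to reject H₀

reject H₀: no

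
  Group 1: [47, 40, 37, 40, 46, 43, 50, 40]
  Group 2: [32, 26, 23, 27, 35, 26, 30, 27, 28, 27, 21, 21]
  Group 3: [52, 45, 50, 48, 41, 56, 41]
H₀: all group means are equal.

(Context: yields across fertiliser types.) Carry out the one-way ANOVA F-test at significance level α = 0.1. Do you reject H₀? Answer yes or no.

Group means [42.88, 26.92, 47.57], grand mean 37.000
SSB = Σnᵢ(x̄ᵢ−x̄)² = 2278.494; SSW = ΣΣ(x−x̄ᵢ)² = 515.506
MSB = 2278.494/2 = 1139.2470; MSW = 515.506/24 = 21.4794
F = MSB/MSW = 53.0390
df = (2, 24)
p-value (upper-tail) = 0.00000
At α=0.1: p < α → reject H₀

reject H₀: yes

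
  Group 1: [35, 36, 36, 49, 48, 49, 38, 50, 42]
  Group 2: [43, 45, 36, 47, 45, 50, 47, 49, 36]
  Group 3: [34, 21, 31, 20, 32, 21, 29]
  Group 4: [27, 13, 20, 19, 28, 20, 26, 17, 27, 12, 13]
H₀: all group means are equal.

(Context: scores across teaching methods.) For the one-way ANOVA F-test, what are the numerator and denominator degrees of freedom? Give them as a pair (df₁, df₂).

degrees of freedom = [3, 32]

k = 4 groups, N = 36 total
df = (k−1, N−k) = (4−1, 36−4) = (3, 32)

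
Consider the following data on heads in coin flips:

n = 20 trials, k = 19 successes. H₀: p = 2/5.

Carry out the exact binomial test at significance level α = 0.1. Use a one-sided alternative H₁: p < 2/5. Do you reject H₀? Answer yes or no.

reject H₀: no

Exact binomial: n=20, k=19, p₀=2/5=0.4000
P(X≤19) from Σ C(n,i)·p₀^i·(1−p₀)^(n−i)
p-value (one-sided, H₁ less) = 1.00000
At α=0.1: p ≥ α → fail to reject H₀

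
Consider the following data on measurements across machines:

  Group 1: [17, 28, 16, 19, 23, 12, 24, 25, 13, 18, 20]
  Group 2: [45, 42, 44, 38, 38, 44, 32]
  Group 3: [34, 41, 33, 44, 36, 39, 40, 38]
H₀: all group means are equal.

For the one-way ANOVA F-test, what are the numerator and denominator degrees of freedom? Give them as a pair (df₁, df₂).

degrees of freedom = [2, 23]

k = 3 groups, N = 26 total
df = (k−1, N−k) = (3−1, 26−3) = (2, 23)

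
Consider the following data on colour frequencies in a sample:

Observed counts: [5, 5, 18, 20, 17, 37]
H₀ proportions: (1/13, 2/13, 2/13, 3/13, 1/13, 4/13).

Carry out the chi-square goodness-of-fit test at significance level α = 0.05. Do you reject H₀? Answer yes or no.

n = 102; E_i = n·p_i = [7.85, 15.69, 15.69, 23.54, 7.85, 31.38]
χ² = (5−7.85)²/7.85 + (5−15.69)²/15.69 + (18−15.69)²/15.69 + (20−23.54)²/23.54 + (17−7.85)²/7.85 + (37−31.38)²/31.38 = 20.8734
df = 5
p-value (upper-tail) = 0.00086
At α=0.05: p < α → reject H₀

reject H₀: yes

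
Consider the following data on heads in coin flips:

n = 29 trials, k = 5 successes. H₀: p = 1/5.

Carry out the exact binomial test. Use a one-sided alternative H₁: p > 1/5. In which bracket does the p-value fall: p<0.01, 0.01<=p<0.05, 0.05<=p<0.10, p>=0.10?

p-value bracket: p>=0.10

Exact binomial: n=29, k=5, p₀=1/5=0.2000
P(X≥5) from Σ C(n,i)·p₀^i·(1−p₀)^(n−i)
p-value (one-sided, H₁ greater) = 0.71605
→ bracket: p>=0.10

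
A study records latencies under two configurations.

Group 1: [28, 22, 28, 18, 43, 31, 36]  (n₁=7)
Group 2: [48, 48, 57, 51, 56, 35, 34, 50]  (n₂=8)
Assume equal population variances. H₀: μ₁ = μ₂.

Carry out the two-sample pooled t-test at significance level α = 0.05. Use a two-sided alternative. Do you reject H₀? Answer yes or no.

x̄₁=29.429, s₁=8.364, n₁=7
x̄₂=47.375, s₂=8.618, n₂=8
s_p² = [6·8.364² + 7·8.618²]/13 = 72.2761
SE = √(s_p²·(1/7+1/8)) = 4.4000
t = (29.429−47.375)/4.4000 = -4.0788
df = 13
p-value (two-sided) = 0.00130
At α=0.05: p < α → reject H₀

reject H₀: yes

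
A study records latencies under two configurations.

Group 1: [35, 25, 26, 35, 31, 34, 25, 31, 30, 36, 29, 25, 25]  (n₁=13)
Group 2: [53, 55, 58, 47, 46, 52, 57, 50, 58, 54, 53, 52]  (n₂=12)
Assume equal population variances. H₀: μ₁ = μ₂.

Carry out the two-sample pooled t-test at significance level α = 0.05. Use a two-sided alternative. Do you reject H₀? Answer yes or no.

x̄₁=29.769, s₁=4.285, n₁=13
x̄₂=52.917, s₂=3.895, n₂=12
s_p² = [12·4.285² + 11·3.895²]/23 = 16.8358
SE = √(s_p²·(1/13+1/12)) = 1.6426
t = (29.769−52.917)/1.6426 = -14.0922
df = 23
p-value (two-sided) = 0.00000
At α=0.05: p < α → reject H₀

reject H₀: yes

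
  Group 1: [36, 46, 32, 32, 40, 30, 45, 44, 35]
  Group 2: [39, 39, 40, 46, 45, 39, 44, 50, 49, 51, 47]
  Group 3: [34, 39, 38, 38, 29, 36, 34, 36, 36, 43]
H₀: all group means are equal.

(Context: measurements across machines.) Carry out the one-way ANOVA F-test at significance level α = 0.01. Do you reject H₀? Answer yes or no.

Group means [37.78, 44.45, 36.30], grand mean 39.733
SSB = Σnᵢ(x̄ᵢ−x̄)² = 397.484; SSW = ΣΣ(x−x̄ᵢ)² = 636.383
MSB = 397.484/2 = 198.7419; MSW = 636.383/27 = 23.5697
F = MSB/MSW = 8.4321
df = (2, 27)
p-value (upper-tail) = 0.00143
At α=0.01: p < α → reject H₀

reject H₀: yes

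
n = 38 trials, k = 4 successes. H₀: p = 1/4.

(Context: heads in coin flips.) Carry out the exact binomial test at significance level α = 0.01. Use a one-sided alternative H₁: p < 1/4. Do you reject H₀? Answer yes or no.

Exact binomial: n=38, k=4, p₀=1/4=0.2500
P(X≤4) from Σ C(n,i)·p₀^i·(1−p₀)^(n−i)
p-value (one-sided, H₁ less) = 0.02352
At α=0.01: p ≥ α → fail to reject H₀

reject H₀: no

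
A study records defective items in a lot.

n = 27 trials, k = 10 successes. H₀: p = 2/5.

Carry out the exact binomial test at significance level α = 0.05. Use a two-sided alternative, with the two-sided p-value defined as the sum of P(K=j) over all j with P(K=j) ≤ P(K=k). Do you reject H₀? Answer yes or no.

Exact binomial: n=27, k=10, p₀=2/5=0.4000
P(X=j) = C(n,j)·p₀^j·(1−p₀)^(n−j); p = Σ P(X=j) over j with P(X=j) ≤ P(X=10)
p-value (two-sided) = 0.84573
At α=0.05: p ≥ α → fail to reject H₀

reject H₀: no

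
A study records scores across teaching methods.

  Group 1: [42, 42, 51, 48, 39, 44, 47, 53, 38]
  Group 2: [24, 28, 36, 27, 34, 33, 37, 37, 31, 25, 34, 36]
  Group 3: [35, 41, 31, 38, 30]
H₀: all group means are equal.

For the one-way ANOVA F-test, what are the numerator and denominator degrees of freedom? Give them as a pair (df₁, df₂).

k = 3 groups, N = 26 total
df = (k−1, N−k) = (3−1, 26−3) = (2, 23)

degrees of freedom = [2, 23]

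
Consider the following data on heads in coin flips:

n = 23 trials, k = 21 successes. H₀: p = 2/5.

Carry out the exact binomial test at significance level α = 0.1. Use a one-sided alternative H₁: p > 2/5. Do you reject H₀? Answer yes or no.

reject H₀: yes

Exact binomial: n=23, k=21, p₀=2/5=0.4000
P(X≥21) from Σ C(n,i)·p₀^i·(1−p₀)^(n−i)
p-value (one-sided, H₁ greater) = 0.00000
At α=0.1: p < α → reject H₀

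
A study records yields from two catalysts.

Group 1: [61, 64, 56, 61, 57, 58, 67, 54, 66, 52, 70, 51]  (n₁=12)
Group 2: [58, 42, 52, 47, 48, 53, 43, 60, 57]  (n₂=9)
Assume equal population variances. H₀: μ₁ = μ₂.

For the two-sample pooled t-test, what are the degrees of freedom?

degrees of freedom = 19

df = n₁ + n₂ − 2 = 12 + 9 − 2 = 19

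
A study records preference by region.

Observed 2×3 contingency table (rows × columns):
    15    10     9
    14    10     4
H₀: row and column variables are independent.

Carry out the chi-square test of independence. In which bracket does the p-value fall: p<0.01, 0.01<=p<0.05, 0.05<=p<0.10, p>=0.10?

p-value bracket: p>=0.10

Row totals [34, 28], col totals [29, 20, 13], n=62
χ² = (15−15.90)²/15.90 + (10−10.97)²/10.97 + (9−7.13)²/7.13 + (14−13.10)²/13.10 + (10−9.03)²/9.03 + (4−5.87)²/5.87 = 1.3899
df = 2
p-value (upper-tail) = 0.49909
→ bracket: p>=0.10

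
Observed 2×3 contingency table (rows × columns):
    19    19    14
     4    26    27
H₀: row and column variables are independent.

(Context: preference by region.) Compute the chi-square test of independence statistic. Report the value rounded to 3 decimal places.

Row totals [52, 57], col totals [23, 45, 41], n=109
χ² = (19−10.97)²/10.97 + (19−21.47)²/21.47 + (14−19.56)²/19.56 + (4−12.03)²/12.03 + (26−23.53)²/23.53 + (27−21.44)²/21.44 = 14.7952
df = 2

test statistic = 14.795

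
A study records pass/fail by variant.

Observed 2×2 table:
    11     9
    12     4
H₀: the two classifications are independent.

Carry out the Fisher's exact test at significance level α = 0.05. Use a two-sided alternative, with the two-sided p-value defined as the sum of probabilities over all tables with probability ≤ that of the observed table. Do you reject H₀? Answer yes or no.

Margins: r₁=20, r₂=16, c₁=23, c₂=13, n=36
p_obs = C(20,11)·C(16,12)/C(36,23); sum pmf over tables with pmf ≤ p_obs
p-value (two-sided) = 0.30135
At α=0.05: p ≥ α → fail to reject H₀

reject H₀: no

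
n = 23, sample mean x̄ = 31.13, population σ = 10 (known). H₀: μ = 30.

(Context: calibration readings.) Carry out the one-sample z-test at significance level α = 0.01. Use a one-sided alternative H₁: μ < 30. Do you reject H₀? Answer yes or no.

SE = σ/√n = 10/√23 = 2.0851
z = (x̄−μ₀)/SE = (31.13−30)/2.0851 = 0.5419
p-value (one-sided, H₁ less) = 0.70607
At α=0.01: p ≥ α → fail to reject H₀

reject H₀: no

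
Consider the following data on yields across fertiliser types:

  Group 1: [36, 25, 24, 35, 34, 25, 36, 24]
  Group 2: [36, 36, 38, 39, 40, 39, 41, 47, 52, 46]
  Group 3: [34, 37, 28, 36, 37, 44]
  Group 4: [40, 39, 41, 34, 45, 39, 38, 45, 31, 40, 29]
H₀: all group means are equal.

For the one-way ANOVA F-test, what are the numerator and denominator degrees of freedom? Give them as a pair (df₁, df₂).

degrees of freedom = [3, 31]

k = 4 groups, N = 35 total
df = (k−1, N−k) = (4−1, 35−4) = (3, 31)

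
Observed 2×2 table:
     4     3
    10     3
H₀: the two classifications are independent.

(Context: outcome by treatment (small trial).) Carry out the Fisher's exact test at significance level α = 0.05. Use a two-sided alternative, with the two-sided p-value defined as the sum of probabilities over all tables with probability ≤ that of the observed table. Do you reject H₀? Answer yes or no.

Margins: r₁=7, r₂=13, c₁=14, c₂=6, n=20
p_obs = C(7,4)·C(13,10)/C(20,14); sum pmf over tables with pmf ≤ p_obs
p-value (two-sided) = 0.61262
At α=0.05: p ≥ α → fail to reject H₀

reject H₀: no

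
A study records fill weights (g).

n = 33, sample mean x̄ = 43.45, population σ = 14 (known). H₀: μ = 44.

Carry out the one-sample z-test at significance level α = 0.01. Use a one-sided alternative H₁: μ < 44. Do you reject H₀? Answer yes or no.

SE = σ/√n = 14/√33 = 2.4371
z = (x̄−μ₀)/SE = (43.45−44)/2.4371 = -0.2257
p-value (one-sided, H₁ less) = 0.41073
At α=0.01: p ≥ α → fail to reject H₀

reject H₀: no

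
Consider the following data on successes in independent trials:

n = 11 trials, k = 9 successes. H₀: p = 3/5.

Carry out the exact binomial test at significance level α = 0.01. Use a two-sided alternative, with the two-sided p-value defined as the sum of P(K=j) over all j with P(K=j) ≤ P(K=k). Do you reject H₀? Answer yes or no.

reject H₀: no

Exact binomial: n=11, k=9, p₀=3/5=0.6000
P(X=j) = C(n,j)·p₀^j·(1−p₀)^(n−j); p = Σ P(X=j) over j with P(X=j) ≤ P(X=9)
p-value (two-sided) = 0.21827
At α=0.01: p ≥ α → fail to reject H₀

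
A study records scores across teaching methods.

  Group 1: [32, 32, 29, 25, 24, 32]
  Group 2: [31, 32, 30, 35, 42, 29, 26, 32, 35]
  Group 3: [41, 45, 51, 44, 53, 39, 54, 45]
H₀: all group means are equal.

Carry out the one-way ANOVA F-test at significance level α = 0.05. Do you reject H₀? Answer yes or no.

Group means [29.00, 32.44, 46.50], grand mean 36.435
SSB = Σnᵢ(x̄ᵢ−x̄)² = 1285.430; SSW = ΣΣ(x−x̄ᵢ)² = 450.222
MSB = 1285.430/2 = 642.7150; MSW = 450.222/20 = 22.5111
F = MSB/MSW = 28.5510
df = (2, 20)
p-value (upper-tail) = 0.00000
At α=0.05: p < α → reject H₀

reject H₀: yes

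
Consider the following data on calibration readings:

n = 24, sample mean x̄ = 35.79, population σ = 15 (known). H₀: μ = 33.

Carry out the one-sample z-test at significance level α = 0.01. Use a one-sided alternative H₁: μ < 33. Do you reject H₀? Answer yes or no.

reject H₀: no

SE = σ/√n = 15/√24 = 3.0619
z = (x̄−μ₀)/SE = (35.79−33)/3.0619 = 0.9112
p-value (one-sided, H₁ less) = 0.81891
At α=0.01: p ≥ α → fail to reject H₀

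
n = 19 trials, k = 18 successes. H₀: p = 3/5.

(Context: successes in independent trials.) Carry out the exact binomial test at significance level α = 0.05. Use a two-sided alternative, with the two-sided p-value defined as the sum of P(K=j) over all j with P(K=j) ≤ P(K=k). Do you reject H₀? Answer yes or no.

reject H₀: yes

Exact binomial: n=19, k=18, p₀=3/5=0.6000
P(X=j) = C(n,j)·p₀^j·(1−p₀)^(n−j); p = Σ P(X=j) over j with P(X=j) ≤ P(X=18)
p-value (two-sided) = 0.00147
At α=0.05: p < α → reject H₀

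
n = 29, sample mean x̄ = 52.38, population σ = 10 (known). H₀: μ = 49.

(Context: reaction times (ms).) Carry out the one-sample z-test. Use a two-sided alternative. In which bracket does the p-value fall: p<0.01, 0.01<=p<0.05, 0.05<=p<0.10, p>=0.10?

SE = σ/√n = 10/√29 = 1.8570
z = (x̄−μ₀)/SE = (52.38−49)/1.8570 = 1.8202
p-value (two-sided) = 0.06873
→ bracket: 0.05<=p<0.10

p-value bracket: 0.05<=p<0.10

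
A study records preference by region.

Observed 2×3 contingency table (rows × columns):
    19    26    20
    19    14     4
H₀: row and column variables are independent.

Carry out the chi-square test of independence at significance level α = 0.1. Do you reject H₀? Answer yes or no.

Row totals [65, 37], col totals [38, 40, 24], n=102
χ² = (19−24.22)²/24.22 + (26−25.49)²/25.49 + (20−15.29)²/15.29 + (19−13.78)²/13.78 + (14−14.51)²/14.51 + (4−8.71)²/8.71 = 7.1167
df = 2
p-value (upper-tail) = 0.02849
At α=0.1: p < α → reject H₀

reject H₀: yes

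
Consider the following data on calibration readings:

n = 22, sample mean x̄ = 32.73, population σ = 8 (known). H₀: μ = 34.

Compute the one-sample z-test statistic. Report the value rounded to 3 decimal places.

SE = σ/√n = 8/√22 = 1.7056
z = (x̄−μ₀)/SE = (32.73−34)/1.7056 = -0.7446

test statistic = -0.745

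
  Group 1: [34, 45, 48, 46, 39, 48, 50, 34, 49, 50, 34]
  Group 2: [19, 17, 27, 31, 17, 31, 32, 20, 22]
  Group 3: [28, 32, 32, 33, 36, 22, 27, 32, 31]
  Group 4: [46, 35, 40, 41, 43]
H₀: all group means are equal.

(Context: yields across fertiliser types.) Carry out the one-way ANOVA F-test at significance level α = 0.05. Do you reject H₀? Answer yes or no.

reject H₀: yes

Group means [43.36, 24.00, 30.33, 41.00], grand mean 34.441
SSB = Σnᵢ(x̄ᵢ−x̄)² = 2223.837; SSW = ΣΣ(x−x̄ᵢ)² = 968.545
MSB = 2223.837/3 = 741.2790; MSW = 968.545/30 = 32.2848
F = MSB/MSW = 22.9606
df = (3, 30)
p-value (upper-tail) = 0.00000
At α=0.05: p < α → reject H₀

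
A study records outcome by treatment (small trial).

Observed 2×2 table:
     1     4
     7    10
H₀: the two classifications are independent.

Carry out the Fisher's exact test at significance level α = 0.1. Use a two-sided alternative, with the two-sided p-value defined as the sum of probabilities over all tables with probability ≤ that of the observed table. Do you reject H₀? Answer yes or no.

reject H₀: no

Margins: r₁=5, r₂=17, c₁=8, c₂=14, n=22
p_obs = C(5,1)·C(17,7)/C(22,8); sum pmf over tables with pmf ≤ p_obs
p-value (two-sided) = 0.61297
At α=0.1: p ≥ α → fail to reject H₀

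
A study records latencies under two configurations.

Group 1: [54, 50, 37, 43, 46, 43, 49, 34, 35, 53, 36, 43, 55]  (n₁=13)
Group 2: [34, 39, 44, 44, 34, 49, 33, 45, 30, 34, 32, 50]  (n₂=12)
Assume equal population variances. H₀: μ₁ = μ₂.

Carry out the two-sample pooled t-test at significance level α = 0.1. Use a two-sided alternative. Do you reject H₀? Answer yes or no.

x̄₁=44.462, s₁=7.423, n₁=13
x̄₂=39.000, s₂=7.058, n₂=12
s_p² = [12·7.423² + 11·7.058²]/23 = 52.5753
SE = √(s_p²·(1/13+1/12)) = 2.9027
t = (44.462−39.000)/2.9027 = 1.8816
df = 23
p-value (two-sided) = 0.07261
At α=0.1: p < α → reject H₀

reject H₀: yes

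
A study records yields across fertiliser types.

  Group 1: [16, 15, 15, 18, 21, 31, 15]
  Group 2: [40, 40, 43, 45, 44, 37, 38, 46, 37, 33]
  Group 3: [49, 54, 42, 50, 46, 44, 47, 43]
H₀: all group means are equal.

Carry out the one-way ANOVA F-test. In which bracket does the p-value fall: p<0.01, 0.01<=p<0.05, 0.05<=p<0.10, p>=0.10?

p-value bracket: p<0.01

Group means [18.71, 40.30, 46.88], grand mean 36.360
SSB = Σnᵢ(x̄ᵢ−x̄)² = 3219.356; SSW = ΣΣ(x−x̄ᵢ)² = 474.404
MSB = 3219.356/2 = 1609.6782; MSW = 474.404/22 = 21.5638
F = MSB/MSW = 74.6472
df = (2, 22)
p-value (upper-tail) = 0.00000
→ bracket: p<0.01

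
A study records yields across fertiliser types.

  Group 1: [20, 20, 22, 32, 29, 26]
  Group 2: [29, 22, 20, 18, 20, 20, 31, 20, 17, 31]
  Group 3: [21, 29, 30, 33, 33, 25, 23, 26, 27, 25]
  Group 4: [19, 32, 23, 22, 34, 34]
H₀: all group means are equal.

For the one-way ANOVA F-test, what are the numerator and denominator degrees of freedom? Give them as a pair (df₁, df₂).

k = 4 groups, N = 32 total
df = (k−1, N−k) = (4−1, 32−4) = (3, 28)

degrees of freedom = [3, 28]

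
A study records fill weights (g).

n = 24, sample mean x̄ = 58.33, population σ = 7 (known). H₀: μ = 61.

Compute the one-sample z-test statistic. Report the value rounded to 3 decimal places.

test statistic = -1.869

SE = σ/√n = 7/√24 = 1.4289
z = (x̄−μ₀)/SE = (58.33−61)/1.4289 = -1.8686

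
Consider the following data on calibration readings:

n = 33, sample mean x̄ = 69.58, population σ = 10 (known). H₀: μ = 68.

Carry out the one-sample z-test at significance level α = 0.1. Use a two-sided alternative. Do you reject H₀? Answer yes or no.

reject H₀: no

SE = σ/√n = 10/√33 = 1.7408
z = (x̄−μ₀)/SE = (69.58−68)/1.7408 = 0.9076
p-value (two-sided) = 0.36407
At α=0.1: p ≥ α → fail to reject H₀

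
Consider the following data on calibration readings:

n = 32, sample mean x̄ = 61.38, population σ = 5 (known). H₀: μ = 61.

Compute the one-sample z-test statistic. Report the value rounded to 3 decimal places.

SE = σ/√n = 5/√32 = 0.8839
z = (x̄−μ₀)/SE = (61.38−61)/0.8839 = 0.4299

test statistic = 0.430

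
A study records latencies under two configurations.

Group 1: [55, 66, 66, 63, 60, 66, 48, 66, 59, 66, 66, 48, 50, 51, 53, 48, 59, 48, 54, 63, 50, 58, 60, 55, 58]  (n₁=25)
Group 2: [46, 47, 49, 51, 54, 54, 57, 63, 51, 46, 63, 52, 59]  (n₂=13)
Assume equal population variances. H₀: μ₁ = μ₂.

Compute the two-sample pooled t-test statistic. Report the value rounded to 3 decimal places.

x̄₁=57.440, s₁=6.684, n₁=25
x̄₂=53.231, s₂=5.862, n₂=13
s_p² = [24·6.684² + 12·5.862²]/36 = 41.2352
SE = √(s_p²·(1/25+1/13)) = 2.1958
t = (57.440−53.231)/2.1958 = 1.9170
df = 36

test statistic = 1.917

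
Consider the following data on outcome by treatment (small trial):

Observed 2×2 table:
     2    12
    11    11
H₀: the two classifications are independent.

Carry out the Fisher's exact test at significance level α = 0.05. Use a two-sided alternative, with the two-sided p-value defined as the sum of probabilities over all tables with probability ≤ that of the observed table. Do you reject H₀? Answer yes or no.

reject H₀: yes

Margins: r₁=14, r₂=22, c₁=13, c₂=23, n=36
p_obs = C(14,2)·C(22,11)/C(36,13); sum pmf over tables with pmf ≤ p_obs
p-value (two-sided) = 0.03896
At α=0.05: p < α → reject H₀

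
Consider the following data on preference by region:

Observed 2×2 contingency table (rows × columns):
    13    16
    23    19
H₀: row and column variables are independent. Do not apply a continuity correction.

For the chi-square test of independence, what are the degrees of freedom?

df = (r−1)(c−1) = (2−1)·(2−1) = 1

degrees of freedom = 1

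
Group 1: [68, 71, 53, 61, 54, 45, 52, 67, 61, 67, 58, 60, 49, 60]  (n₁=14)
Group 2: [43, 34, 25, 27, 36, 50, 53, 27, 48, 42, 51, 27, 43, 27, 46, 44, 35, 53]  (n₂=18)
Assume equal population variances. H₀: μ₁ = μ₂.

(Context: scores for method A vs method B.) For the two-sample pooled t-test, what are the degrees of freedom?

df = n₁ + n₂ − 2 = 14 + 18 − 2 = 30

degrees of freedom = 30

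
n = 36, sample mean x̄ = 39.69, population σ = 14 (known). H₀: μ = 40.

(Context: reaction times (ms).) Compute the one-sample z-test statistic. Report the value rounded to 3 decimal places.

test statistic = -0.133

SE = σ/√n = 14/√36 = 2.3333
z = (x̄−μ₀)/SE = (39.69−40)/2.3333 = -0.1329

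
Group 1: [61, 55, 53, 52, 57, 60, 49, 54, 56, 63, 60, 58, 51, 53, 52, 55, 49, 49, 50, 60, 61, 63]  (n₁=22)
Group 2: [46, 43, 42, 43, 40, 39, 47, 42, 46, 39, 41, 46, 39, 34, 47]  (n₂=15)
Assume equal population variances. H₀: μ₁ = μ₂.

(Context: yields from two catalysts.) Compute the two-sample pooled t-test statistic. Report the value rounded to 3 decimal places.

x̄₁=55.500, s₁=4.678, n₁=22
x̄₂=42.267, s₂=3.731, n₂=15
s_p² = [21·4.678² + 14·3.731²]/35 = 18.6981
SE = √(s_p²·(1/22+1/15)) = 1.4479
t = (55.500−42.267)/1.4479 = 9.1396
df = 35

test statistic = 9.140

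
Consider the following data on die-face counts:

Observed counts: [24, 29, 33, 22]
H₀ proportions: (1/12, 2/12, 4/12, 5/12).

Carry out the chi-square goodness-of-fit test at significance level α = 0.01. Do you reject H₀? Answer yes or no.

n = 108; E_i = n·p_i = [9.00, 18.00, 36.00, 45.00]
χ² = (24−9.00)²/9.00 + (29−18.00)²/18.00 + (33−36.00)²/36.00 + (22−45.00)²/45.00 = 43.7278
df = 3
p-value (upper-tail) = 0.00000
At α=0.01: p < α → reject H₀

reject H₀: yes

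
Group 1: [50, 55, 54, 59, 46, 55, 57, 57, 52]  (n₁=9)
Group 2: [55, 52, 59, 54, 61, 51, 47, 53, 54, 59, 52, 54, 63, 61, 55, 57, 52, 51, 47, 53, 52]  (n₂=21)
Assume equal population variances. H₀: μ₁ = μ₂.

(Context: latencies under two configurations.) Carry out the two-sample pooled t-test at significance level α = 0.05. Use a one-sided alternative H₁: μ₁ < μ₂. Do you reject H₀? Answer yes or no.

reject H₀: no

x̄₁=53.889, s₁=4.014, n₁=9
x̄₂=54.381, s₂=4.307, n₂=21
s_p² = [8·4.014² + 20·4.307²]/28 = 17.8515
SE = √(s_p²·(1/9+1/21)) = 1.6833
t = (53.889−54.381)/1.6833 = -0.2923
df = 28
p-value (one-sided, H₁ less) = 0.38610
At α=0.05: p ≥ α → fail to reject H₀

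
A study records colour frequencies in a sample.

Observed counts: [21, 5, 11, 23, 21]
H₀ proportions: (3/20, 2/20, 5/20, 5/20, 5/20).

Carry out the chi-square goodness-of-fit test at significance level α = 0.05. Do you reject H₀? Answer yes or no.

reject H₀: yes

n = 81; E_i = n·p_i = [12.15, 8.10, 20.25, 20.25, 20.25]
χ² = (21−12.15)²/12.15 + (5−8.10)²/8.10 + (11−20.25)²/20.25 + (23−20.25)²/20.25 + (21−20.25)²/20.25 = 12.2593
df = 4
p-value (upper-tail) = 0.01552
At α=0.05: p < α → reject H₀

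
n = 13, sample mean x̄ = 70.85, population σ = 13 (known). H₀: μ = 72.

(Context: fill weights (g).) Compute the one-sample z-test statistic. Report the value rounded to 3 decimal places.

SE = σ/√n = 13/√13 = 3.6056
z = (x̄−μ₀)/SE = (70.85−72)/3.6056 = -0.3190

test statistic = -0.319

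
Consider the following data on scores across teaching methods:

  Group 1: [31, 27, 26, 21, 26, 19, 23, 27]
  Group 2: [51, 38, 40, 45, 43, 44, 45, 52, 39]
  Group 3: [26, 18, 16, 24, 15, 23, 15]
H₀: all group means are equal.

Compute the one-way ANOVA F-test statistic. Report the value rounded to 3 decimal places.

test statistic = 67.887

Group means [25.00, 44.11, 19.57], grand mean 30.583
SSB = Σnᵢ(x̄ᵢ−x̄)² = 2745.230; SSW = ΣΣ(x−x̄ᵢ)² = 424.603
MSB = 2745.230/2 = 1372.6151; MSW = 424.603/21 = 20.2192
F = MSB/MSW = 67.8867
df = (2, 21)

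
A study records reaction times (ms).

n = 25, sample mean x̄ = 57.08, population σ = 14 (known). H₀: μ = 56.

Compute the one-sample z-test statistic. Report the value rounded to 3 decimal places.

test statistic = 0.386

SE = σ/√n = 14/√25 = 2.8000
z = (x̄−μ₀)/SE = (57.08−56)/2.8000 = 0.3857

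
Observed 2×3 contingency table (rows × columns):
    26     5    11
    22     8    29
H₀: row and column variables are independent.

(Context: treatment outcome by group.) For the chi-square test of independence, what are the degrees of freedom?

degrees of freedom = 2

df = (r−1)(c−1) = (2−1)·(3−1) = 2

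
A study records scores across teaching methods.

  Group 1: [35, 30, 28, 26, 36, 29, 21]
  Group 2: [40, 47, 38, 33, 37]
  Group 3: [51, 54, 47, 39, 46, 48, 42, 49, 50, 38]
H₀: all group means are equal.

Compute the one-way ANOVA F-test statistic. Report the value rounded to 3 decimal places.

test statistic = 22.394

Group means [29.29, 39.00, 46.40], grand mean 39.273
SSB = Σnᵢ(x̄ᵢ−x̄)² = 1206.535; SSW = ΣΣ(x−x̄ᵢ)² = 511.829
MSB = 1206.535/2 = 603.2675; MSW = 511.829/19 = 26.9383
F = MSB/MSW = 22.3944
df = (2, 19)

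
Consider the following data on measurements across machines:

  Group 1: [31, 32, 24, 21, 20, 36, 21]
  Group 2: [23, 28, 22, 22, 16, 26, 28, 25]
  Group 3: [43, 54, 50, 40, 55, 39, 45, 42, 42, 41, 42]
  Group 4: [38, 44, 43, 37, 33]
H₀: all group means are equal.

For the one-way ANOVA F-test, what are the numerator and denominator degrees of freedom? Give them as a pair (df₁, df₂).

degrees of freedom = [3, 27]

k = 4 groups, N = 31 total
df = (k−1, N−k) = (4−1, 31−4) = (3, 27)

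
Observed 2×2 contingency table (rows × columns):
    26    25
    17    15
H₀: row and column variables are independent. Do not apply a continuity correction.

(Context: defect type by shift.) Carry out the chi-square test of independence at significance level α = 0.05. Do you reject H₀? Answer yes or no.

Row totals [51, 32], col totals [43, 40], n=83
χ² = (26−26.42)²/26.42 + (25−24.58)²/24.58 + (17−16.58)²/16.58 + (15−15.42)²/15.42 = 0.0362
df = 1
p-value (upper-tail) = 0.84906
At α=0.05: p ≥ α → fail to reject H₀

reject H₀: no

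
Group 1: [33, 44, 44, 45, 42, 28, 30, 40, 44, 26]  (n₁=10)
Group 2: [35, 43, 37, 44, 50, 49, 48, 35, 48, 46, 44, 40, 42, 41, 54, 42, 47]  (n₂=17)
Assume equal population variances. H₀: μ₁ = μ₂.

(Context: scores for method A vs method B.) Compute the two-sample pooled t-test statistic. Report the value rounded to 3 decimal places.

test statistic = -2.522

x̄₁=37.600, s₁=7.516, n₁=10
x̄₂=43.824, s₂=5.306, n₂=17
s_p² = [9·7.516² + 16·5.306²]/25 = 38.3548
SE = √(s_p²·(1/10+1/17)) = 2.4681
t = (37.600−43.824)/2.4681 = -2.5216
df = 25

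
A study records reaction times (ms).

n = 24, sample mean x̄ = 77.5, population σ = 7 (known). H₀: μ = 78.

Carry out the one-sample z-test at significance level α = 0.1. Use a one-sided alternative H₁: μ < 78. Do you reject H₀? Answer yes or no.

SE = σ/√n = 7/√24 = 1.4289
z = (x̄−μ₀)/SE = (77.5−78)/1.4289 = -0.3499
p-value (one-sided, H₁ less) = 0.36320
At α=0.1: p ≥ α → fail to reject H₀

reject H₀: no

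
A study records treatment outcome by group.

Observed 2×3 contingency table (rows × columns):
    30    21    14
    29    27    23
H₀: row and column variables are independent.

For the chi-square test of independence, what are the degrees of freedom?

degrees of freedom = 2

df = (r−1)(c−1) = (2−1)·(3−1) = 2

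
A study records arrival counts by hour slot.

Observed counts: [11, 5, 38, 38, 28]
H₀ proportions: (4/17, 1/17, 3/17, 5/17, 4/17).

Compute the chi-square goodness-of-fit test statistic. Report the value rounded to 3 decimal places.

test statistic = 24.696

n = 120; E_i = n·p_i = [28.24, 7.06, 21.18, 35.29, 28.24]
χ² = (11−28.24)²/28.24 + (5−7.06)²/7.06 + (38−21.18)²/21.18 + (38−35.29)²/35.29 + (28−28.24)²/28.24 = 24.6960
df = 4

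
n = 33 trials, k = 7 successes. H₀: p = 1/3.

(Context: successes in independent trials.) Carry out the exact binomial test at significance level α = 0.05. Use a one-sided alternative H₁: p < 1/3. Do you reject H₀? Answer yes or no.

Exact binomial: n=33, k=7, p₀=1/3=0.3333
P(X≤7) from Σ C(n,i)·p₀^i·(1−p₀)^(n−i)
p-value (one-sided, H₁ less) = 0.09501
At α=0.05: p ≥ α → fail to reject H₀

reject H₀: no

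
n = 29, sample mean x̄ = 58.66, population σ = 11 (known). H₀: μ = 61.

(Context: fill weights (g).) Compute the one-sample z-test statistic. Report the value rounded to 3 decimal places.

test statistic = -1.146

SE = σ/√n = 11/√29 = 2.0426
z = (x̄−μ₀)/SE = (58.66−61)/2.0426 = -1.1456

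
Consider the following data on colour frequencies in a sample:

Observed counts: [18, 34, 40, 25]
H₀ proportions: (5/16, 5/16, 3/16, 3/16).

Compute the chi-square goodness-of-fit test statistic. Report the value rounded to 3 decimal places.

n = 117; E_i = n·p_i = [36.56, 36.56, 21.94, 21.94]
χ² = (18−36.56)²/36.56 + (34−36.56)²/36.56 + (40−21.94)²/21.94 + (25−21.94)²/21.94 = 24.9031
df = 3

test statistic = 24.903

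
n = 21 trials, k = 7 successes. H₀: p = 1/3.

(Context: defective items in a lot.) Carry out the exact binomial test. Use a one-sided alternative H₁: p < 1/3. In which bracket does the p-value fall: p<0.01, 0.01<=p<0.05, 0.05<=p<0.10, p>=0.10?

p-value bracket: p>=0.10

Exact binomial: n=21, k=7, p₀=1/3=0.3333
P(X≤7) from Σ C(n,i)·p₀^i·(1−p₀)^(n−i)
p-value (one-sided, H₁ less) = 0.60076
→ bracket: p>=0.10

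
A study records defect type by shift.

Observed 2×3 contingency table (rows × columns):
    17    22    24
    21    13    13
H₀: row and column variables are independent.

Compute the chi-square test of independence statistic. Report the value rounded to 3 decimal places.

test statistic = 3.758

Row totals [63, 47], col totals [38, 35, 37], n=110
χ² = (17−21.76)²/21.76 + (22−20.05)²/20.05 + (24−21.19)²/21.19 + (21−16.24)²/16.24 + (13−14.95)²/14.95 + (13−15.81)²/15.81 = 3.7578
df = 2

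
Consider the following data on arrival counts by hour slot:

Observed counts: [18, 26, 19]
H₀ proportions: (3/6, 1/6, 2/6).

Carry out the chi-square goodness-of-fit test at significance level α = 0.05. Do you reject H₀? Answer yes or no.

n = 63; E_i = n·p_i = [31.50, 10.50, 21.00]
χ² = (18−31.50)²/31.50 + (26−10.50)²/10.50 + (19−21.00)²/21.00 = 28.8571
df = 2
p-value (upper-tail) = 0.00000
At α=0.05: p < α → reject H₀

reject H₀: yes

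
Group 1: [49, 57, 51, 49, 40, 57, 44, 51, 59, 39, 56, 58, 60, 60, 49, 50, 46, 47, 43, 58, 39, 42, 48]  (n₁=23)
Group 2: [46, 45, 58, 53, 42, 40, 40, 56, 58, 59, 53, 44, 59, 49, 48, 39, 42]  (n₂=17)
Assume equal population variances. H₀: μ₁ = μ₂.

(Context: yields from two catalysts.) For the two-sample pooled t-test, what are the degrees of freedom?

df = n₁ + n₂ − 2 = 23 + 17 − 2 = 38

degrees of freedom = 38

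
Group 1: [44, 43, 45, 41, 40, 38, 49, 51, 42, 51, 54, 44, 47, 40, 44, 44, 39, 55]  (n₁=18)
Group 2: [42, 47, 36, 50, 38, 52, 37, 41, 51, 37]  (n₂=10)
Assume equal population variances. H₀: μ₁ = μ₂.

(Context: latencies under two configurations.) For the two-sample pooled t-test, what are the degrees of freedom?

degrees of freedom = 26

df = n₁ + n₂ − 2 = 18 + 10 − 2 = 26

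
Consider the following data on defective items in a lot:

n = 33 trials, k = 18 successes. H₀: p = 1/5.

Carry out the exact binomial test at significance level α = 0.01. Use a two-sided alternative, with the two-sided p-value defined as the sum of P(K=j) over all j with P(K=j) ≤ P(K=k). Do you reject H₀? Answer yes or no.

Exact binomial: n=33, k=18, p₀=1/5=0.2000
P(X=j) = C(n,j)·p₀^j·(1−p₀)^(n−j); p = Σ P(X=j) over j with P(X=j) ≤ P(X=18)
p-value (two-sided) = 0.00001
At α=0.01: p < α → reject H₀

reject H₀: yes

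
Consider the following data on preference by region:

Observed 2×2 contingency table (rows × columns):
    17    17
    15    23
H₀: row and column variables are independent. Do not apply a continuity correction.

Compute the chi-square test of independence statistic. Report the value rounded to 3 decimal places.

test statistic = 0.805

Row totals [34, 38], col totals [32, 40], n=72
χ² = (17−15.11)²/15.11 + (17−18.89)²/18.89 + (15−16.89)²/16.89 + (23−21.11)²/21.11 = 0.8053
df = 1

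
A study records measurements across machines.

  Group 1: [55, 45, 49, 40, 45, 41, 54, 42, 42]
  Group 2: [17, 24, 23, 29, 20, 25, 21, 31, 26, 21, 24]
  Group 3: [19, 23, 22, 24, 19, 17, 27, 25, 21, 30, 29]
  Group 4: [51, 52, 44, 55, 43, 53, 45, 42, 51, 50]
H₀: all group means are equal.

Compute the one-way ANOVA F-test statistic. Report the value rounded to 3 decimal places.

Group means [45.89, 23.73, 23.27, 48.60], grand mean 34.537
SSB = Σnᵢ(x̄ᵢ−x̄)² = 5818.543; SSW = ΣΣ(x−x̄ᵢ)² = 783.653
MSB = 5818.543/3 = 1939.5142; MSW = 783.653/37 = 21.1798
F = MSB/MSW = 91.5738
df = (3, 37)

test statistic = 91.574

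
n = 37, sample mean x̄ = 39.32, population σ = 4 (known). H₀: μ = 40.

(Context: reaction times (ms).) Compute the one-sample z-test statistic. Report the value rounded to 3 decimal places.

SE = σ/√n = 4/√37 = 0.6576
z = (x̄−μ₀)/SE = (39.32−40)/0.6576 = -1.0341

test statistic = -1.034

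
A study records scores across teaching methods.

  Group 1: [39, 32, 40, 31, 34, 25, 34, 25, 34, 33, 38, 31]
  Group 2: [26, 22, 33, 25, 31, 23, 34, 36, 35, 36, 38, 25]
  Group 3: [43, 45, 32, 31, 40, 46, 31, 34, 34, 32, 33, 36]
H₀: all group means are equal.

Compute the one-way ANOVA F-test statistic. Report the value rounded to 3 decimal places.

test statistic = 3.845

Group means [33.00, 30.33, 36.42], grand mean 33.250
SSB = Σnᵢ(x̄ᵢ−x̄)² = 223.167; SSW = ΣΣ(x−x̄ᵢ)² = 957.583
MSB = 223.167/2 = 111.5833; MSW = 957.583/33 = 29.0177
F = MSB/MSW = 3.8454
df = (2, 33)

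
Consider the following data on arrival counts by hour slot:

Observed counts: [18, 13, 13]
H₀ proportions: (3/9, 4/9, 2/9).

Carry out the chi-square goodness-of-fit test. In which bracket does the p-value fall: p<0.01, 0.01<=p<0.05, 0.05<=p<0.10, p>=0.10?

n = 44; E_i = n·p_i = [14.67, 19.56, 9.78]
χ² = (18−14.67)²/14.67 + (13−19.56)²/19.56 + (13−9.78)²/9.78 = 4.0170
df = 2
p-value (upper-tail) = 0.13419
→ bracket: p>=0.10

p-value bracket: p>=0.10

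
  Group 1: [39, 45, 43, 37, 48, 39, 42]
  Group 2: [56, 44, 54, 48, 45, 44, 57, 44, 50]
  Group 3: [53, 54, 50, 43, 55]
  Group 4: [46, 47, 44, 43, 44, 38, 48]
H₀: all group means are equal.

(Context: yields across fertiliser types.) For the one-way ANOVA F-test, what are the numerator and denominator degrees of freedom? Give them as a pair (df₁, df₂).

k = 4 groups, N = 28 total
df = (k−1, N−k) = (4−1, 28−4) = (3, 24)

degrees of freedom = [3, 24]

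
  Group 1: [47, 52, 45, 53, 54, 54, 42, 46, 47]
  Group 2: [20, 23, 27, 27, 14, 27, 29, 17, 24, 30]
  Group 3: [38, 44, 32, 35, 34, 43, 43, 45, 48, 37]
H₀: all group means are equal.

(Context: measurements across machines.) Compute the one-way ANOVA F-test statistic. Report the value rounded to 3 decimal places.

test statistic = 59.987

Group means [48.89, 23.80, 39.90], grand mean 37.138
SSB = Σnᵢ(x̄ᵢ−x̄)² = 3098.059; SSW = ΣΣ(x−x̄ᵢ)² = 671.389
MSB = 3098.059/2 = 1549.0297; MSW = 671.389/26 = 25.8226
F = MSB/MSW = 59.9872
df = (2, 26)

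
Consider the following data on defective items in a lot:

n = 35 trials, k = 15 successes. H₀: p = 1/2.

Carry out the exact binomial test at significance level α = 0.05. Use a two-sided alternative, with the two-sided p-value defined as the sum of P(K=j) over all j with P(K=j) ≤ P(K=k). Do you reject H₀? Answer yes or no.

reject H₀: no

Exact binomial: n=35, k=15, p₀=1/2=0.5000
P(X=j) = C(n,j)·p₀^j·(1−p₀)^(n−j); p = Σ P(X=j) over j with P(X=j) ≤ P(X=15)
p-value (two-sided) = 0.49956
At α=0.05: p ≥ α → fail to reject H₀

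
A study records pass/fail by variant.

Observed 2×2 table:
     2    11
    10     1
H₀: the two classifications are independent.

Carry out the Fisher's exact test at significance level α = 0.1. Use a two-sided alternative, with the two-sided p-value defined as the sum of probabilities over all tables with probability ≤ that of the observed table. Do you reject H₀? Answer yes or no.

reject H₀: yes

Margins: r₁=13, r₂=11, c₁=12, c₂=12, n=24
p_obs = C(13,2)·C(11,10)/C(24,12); sum pmf over tables with pmf ≤ p_obs
p-value (two-sided) = 0.00064
At α=0.1: p < α → reject H₀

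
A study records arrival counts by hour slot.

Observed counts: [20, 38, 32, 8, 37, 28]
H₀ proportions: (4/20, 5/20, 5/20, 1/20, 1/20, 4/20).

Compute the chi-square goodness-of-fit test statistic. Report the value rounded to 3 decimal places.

n = 163; E_i = n·p_i = [32.60, 40.75, 40.75, 8.15, 8.15, 32.60]
χ² = (20−32.60)²/32.60 + (38−40.75)²/40.75 + (32−40.75)²/40.75 + (8−8.15)²/8.15 + (37−8.15)²/8.15 + (28−32.60)²/32.60 = 109.7117
df = 5

test statistic = 109.712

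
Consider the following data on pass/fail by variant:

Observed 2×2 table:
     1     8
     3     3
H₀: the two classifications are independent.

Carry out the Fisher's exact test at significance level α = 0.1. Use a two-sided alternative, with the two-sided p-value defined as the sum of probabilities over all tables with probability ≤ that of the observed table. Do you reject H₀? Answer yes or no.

Margins: r₁=9, r₂=6, c₁=4, c₂=11, n=15
p_obs = C(9,1)·C(6,3)/C(15,4); sum pmf over tables with pmf ≤ p_obs
p-value (two-sided) = 0.23516
At α=0.1: p ≥ α → fail to reject H₀

reject H₀: no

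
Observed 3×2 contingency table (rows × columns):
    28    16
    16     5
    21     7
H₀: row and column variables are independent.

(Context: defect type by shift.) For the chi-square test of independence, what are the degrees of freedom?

df = (r−1)(c−1) = (3−1)·(2−1) = 2

degrees of freedom = 2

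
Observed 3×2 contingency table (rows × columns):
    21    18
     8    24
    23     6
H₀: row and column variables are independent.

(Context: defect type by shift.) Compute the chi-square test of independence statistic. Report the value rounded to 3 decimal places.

Row totals [39, 32, 29], col totals [52, 48], n=100
χ² = (21−20.28)²/20.28 + (18−18.72)²/18.72 + (8−16.64)²/16.64 + (24−15.36)²/15.36 + (23−15.08)²/15.08 + (6−13.92)²/13.92 = 18.0652
df = 2

test statistic = 18.065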